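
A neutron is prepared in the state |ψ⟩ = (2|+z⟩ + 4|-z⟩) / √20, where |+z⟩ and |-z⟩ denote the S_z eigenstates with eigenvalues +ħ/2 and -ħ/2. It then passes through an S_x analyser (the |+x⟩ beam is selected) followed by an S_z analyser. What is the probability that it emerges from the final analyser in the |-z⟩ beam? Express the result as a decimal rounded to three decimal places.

First analyser (S_x): P(|+x⟩) = |⟨+x|ψ⟩|² = 36/40.
After stage 1 the state is |+x⟩; P(|-z⟩) = |⟨-z|+x⟩|² = 1/2.
Joint probability = 36/40 × 1/2 = 0.450.

0.450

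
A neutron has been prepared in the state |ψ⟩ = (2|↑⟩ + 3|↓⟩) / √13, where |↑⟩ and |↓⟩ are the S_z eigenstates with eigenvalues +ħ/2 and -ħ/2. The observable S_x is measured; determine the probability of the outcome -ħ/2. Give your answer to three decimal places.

0.038

|-x⟩ = (|↑⟩ - |↓⟩)/√2, so ⟨-x|ψ⟩ = (-1) / (√2·√13).
P = |-1|² / 26 = 1/26.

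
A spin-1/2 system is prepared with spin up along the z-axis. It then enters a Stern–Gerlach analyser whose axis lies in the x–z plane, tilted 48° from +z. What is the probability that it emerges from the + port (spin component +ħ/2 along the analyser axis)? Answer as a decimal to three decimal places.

For spin-½, the probability of finding spin-up along an axis at angle θ to the initial spin direction is cos²(θ/2); spin-down is sin²(θ/2).
θ = 48°, so P = cos²(24°) ≈ 0.835.

0.835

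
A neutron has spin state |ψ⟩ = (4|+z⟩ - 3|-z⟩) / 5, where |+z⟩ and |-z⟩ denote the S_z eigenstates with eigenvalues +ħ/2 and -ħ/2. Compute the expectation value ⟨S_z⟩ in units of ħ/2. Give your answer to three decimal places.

⟨σ_z⟩ = |a|² - |b|² divided by |a|²+|b|², with a, b the |+z⟩, |-z⟩ amplitudes.
= (16 - 9)/25 = 7/25.
⟨S_z⟩ = (ħ/2)·⟨σ_z⟩.

0.280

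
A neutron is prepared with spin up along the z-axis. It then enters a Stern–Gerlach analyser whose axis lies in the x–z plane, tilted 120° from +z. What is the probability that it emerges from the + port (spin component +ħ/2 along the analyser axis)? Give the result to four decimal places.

0.2500

For spin-½, the probability of finding spin-up along an axis at angle θ to the initial spin direction is cos²(θ/2); spin-down is sin²(θ/2).
θ = 120°, so P = cos²(60°) ≈ 0.2500.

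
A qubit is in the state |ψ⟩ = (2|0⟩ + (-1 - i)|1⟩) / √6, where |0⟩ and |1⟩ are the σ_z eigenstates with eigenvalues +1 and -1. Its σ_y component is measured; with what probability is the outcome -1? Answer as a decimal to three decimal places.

|-y⟩ = (|0⟩ - i|1⟩)/√2, so ⟨-y|ψ⟩ = (3 - i) / (√2·√6).
P = |3 - i|² / 12 = 10/12.

0.833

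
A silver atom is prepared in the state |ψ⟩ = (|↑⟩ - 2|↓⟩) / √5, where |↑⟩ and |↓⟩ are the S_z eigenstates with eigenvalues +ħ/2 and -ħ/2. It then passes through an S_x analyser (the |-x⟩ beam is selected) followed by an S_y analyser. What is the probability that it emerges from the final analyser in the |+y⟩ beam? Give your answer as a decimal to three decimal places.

First analyser (S_x): P(|-x⟩) = |⟨-x|ψ⟩|² = 9/10.
After stage 1 the state is |-x⟩; P(|+y⟩) = |⟨+y|-x⟩|² = 1/2.
Joint probability = 9/10 × 1/2 = 0.450.

0.450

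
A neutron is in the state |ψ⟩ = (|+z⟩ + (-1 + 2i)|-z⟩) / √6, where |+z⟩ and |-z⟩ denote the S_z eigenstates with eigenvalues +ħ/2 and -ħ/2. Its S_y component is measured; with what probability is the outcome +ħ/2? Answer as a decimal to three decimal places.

0.833

|+y⟩ = (|+z⟩ + i|-z⟩)/√2, so ⟨+y|ψ⟩ = (3 + i) / (√2·√6).
P = |3 + i|² / 12 = 10/12.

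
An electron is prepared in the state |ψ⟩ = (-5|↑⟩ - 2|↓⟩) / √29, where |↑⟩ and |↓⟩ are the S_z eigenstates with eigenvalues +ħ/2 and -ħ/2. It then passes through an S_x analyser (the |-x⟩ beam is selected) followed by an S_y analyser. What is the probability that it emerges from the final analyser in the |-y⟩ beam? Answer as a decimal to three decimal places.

First analyser (S_x): P(|-x⟩) = |⟨-x|ψ⟩|² = 9/58.
After stage 1 the state is |-x⟩; P(|-y⟩) = |⟨-y|-x⟩|² = 1/2.
Joint probability = 9/58 × 1/2 = 0.078.

0.078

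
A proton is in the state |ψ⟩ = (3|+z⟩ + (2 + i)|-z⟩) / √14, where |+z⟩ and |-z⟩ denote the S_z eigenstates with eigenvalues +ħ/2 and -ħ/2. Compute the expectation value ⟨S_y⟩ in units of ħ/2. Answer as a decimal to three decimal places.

0.429

⟨σ_y⟩ = 2 Im(a* b)/(|a|²+|b|²) with a = 3, b = (2 + i).
a* b = (6 + 3i), so ⟨σ_y⟩ = 6/14.
⟨S_y⟩ = (ħ/2)·⟨σ_y⟩.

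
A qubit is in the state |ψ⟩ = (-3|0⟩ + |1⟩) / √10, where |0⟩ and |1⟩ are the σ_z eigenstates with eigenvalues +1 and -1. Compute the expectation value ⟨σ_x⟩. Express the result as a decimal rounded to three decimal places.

⟨σ_x⟩ = 2 Re(a* b)/(|a|²+|b|²) with a = -3, b = 1.
a* b = -3, so ⟨σ_x⟩ = -6/10.

-0.600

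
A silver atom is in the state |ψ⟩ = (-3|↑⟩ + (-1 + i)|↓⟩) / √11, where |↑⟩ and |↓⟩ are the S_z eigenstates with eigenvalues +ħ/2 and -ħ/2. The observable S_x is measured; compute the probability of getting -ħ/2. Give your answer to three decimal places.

|-x⟩ = (|↑⟩ - |↓⟩)/√2, so ⟨-x|ψ⟩ = (-2 - i) / (√2·√11).
P = |-2 - i|² / 22 = 5/22.

0.227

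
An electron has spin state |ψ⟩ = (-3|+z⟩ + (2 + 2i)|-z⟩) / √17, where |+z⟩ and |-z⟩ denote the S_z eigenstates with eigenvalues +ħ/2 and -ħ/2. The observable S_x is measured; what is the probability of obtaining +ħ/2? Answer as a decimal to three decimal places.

|+x⟩ = (|+z⟩ + |-z⟩)/√2, so ⟨+x|ψ⟩ = (-1 + 2i) / (√2·√17).
P = |-1 + 2i|² / 34 = 5/34.

0.147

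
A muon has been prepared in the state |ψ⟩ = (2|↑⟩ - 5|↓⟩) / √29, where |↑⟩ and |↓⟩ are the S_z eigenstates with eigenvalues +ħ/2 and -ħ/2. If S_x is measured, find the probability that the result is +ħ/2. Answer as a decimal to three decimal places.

0.155

|+x⟩ = (|↑⟩ + |↓⟩)/√2, so ⟨+x|ψ⟩ = (-3) / (√2·√29).
P = |-3|² / 58 = 9/58.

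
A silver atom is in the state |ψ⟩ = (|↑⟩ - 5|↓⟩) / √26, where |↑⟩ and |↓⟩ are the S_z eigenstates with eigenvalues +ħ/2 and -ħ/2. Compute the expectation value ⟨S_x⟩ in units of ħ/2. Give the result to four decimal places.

⟨σ_x⟩ = 2 Re(a* b)/(|a|²+|b|²) with a = 1, b = -5.
a* b = -5, so ⟨σ_x⟩ = -10/26.
⟨S_x⟩ = (ħ/2)·⟨σ_x⟩.

-0.3846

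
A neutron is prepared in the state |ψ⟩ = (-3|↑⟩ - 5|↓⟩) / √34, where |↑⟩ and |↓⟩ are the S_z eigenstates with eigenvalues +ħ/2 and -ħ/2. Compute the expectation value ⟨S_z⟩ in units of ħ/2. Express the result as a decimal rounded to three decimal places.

-0.471

⟨σ_z⟩ = |a|² - |b|² divided by |a|²+|b|², with a, b the |↑⟩, |↓⟩ amplitudes.
= (9 - 25)/34 = -16/34.
⟨S_z⟩ = (ħ/2)·⟨σ_z⟩.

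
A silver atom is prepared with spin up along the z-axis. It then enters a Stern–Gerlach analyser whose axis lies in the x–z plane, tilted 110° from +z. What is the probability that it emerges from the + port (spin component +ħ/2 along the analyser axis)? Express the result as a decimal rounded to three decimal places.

For spin-½, the probability of finding spin-up along an axis at angle θ to the initial spin direction is cos²(θ/2); spin-down is sin²(θ/2).
θ = 110°, so P = cos²(55°) ≈ 0.329.

0.329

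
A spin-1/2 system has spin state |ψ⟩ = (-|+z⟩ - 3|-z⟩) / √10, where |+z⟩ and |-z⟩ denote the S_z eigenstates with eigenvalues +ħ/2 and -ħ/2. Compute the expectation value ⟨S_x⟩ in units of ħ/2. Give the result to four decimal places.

⟨σ_x⟩ = 2 Re(a* b)/(|a|²+|b|²) with a = -1, b = -3.
a* b = 3, so ⟨σ_x⟩ = 6/10.
⟨S_x⟩ = (ħ/2)·⟨σ_x⟩.

0.6000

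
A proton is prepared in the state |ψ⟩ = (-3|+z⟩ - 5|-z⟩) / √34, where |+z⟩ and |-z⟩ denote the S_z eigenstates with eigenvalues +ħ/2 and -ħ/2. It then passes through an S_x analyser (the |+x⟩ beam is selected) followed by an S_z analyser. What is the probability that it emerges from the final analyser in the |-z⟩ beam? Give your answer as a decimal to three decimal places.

First analyser (S_x): P(|+x⟩) = |⟨+x|ψ⟩|² = 64/68.
After stage 1 the state is |+x⟩; P(|-z⟩) = |⟨-z|+x⟩|² = 1/2.
Joint probability = 64/68 × 1/2 = 0.471.

0.471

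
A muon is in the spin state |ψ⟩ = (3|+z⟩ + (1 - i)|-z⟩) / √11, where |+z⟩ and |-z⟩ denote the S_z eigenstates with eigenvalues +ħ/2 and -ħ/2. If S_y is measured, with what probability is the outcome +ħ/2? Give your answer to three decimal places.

|+y⟩ = (|+z⟩ + i|-z⟩)/√2, so ⟨+y|ψ⟩ = (2 - i) / (√2·√11).
P = |2 - i|² / 22 = 5/22.

0.227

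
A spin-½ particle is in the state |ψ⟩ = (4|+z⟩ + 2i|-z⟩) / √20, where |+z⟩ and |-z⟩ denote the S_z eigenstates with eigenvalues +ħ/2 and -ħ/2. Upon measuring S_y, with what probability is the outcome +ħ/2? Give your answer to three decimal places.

0.900

|+y⟩ = (|+z⟩ + i|-z⟩)/√2, so ⟨+y|ψ⟩ = (6) / (√2·√20).
P = |6|² / 40 = 36/40.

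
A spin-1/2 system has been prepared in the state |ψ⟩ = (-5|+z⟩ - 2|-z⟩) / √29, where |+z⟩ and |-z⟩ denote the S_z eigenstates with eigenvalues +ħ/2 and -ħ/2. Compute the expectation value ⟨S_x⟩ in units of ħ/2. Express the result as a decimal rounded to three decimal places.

0.690

⟨σ_x⟩ = 2 Re(a* b)/(|a|²+|b|²) with a = -5, b = -2.
a* b = 10, so ⟨σ_x⟩ = 20/29.
⟨S_x⟩ = (ħ/2)·⟨σ_x⟩.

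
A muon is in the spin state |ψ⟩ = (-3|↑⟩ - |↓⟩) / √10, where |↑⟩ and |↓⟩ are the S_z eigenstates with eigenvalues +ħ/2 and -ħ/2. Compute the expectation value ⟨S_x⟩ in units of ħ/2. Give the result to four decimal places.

⟨σ_x⟩ = 2 Re(a* b)/(|a|²+|b|²) with a = -3, b = -1.
a* b = 3, so ⟨σ_x⟩ = 6/10.
⟨S_x⟩ = (ħ/2)·⟨σ_x⟩.

0.6000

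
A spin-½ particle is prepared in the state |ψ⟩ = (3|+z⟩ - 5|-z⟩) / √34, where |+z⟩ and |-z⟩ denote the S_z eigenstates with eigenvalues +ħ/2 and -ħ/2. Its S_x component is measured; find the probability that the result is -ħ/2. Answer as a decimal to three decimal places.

0.941

|-x⟩ = (|+z⟩ - |-z⟩)/√2, so ⟨-x|ψ⟩ = (8) / (√2·√34).
P = |8|² / 68 = 64/68.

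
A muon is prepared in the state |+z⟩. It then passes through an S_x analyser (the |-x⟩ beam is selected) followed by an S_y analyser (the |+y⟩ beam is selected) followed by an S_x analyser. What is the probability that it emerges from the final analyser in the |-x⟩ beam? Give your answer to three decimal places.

First analyser (S_x): from |+z⟩, P(|-x⟩) = 1/2.
After stage 1 the state is |-x⟩; P(|+y⟩) = |⟨+y|-x⟩|² = 1/2.
After stage 2 the state is |+y⟩; P(|-x⟩) = |⟨-x|+y⟩|² = 1/2.
Joint probability = 1/2 × 1/2 × 1/2 = 0.125.

0.125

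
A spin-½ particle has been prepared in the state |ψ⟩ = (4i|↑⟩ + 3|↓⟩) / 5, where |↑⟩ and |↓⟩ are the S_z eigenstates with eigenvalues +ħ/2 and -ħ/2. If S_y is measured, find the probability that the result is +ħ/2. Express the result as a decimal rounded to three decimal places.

|+y⟩ = (|↑⟩ + i|↓⟩)/√2, so ⟨+y|ψ⟩ = (i) / (√2·5).
P = |i|² / 50 = 1/50.

0.020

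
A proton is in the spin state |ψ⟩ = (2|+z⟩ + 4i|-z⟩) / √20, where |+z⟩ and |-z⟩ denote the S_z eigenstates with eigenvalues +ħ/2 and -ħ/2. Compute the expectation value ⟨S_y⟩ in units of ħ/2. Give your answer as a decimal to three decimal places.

0.800

⟨σ_y⟩ = 2 Im(a* b)/(|a|²+|b|²) with a = 2, b = 4i.
a* b = 8i, so ⟨σ_y⟩ = 16/20.
⟨S_y⟩ = (ħ/2)·⟨σ_y⟩.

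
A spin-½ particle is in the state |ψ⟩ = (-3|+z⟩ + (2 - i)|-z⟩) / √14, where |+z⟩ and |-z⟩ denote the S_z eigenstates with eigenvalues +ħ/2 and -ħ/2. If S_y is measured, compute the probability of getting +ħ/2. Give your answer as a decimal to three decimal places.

|+y⟩ = (|+z⟩ + i|-z⟩)/√2, so ⟨+y|ψ⟩ = (-4 - 2i) / (√2·√14).
P = |-4 - 2i|² / 28 = 20/28.

0.714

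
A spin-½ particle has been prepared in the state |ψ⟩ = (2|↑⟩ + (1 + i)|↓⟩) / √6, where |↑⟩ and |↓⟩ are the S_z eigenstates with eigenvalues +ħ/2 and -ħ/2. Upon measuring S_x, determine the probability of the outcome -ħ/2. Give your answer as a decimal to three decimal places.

|-x⟩ = (|↑⟩ - |↓⟩)/√2, so ⟨-x|ψ⟩ = (1 - i) / (√2·√6).
P = |1 - i|² / 12 = 2/12.

0.167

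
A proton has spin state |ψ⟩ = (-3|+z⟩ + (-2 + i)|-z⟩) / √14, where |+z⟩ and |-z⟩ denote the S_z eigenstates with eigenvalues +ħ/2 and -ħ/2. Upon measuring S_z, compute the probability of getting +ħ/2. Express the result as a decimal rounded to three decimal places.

0.643

The +ħ/2 outcome corresponds to |+z⟩. Its amplitude in |ψ⟩ is -3/√14.
P = |-3|² / 14 = 9/14.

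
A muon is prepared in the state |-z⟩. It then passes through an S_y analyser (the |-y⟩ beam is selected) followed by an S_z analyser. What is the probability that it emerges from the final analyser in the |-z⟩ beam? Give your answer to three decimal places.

First analyser (S_y): from |-z⟩, P(|-y⟩) = 1/2.
After stage 1 the state is |-y⟩; P(|-z⟩) = |⟨-z|-y⟩|² = 1/2.
Joint probability = 1/2 × 1/2 = 0.250.

0.250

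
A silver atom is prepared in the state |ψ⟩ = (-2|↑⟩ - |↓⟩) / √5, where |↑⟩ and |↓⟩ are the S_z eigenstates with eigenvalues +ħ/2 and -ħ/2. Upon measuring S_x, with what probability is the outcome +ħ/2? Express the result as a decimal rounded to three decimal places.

|+x⟩ = (|↑⟩ + |↓⟩)/√2, so ⟨+x|ψ⟩ = (-3) / (√2·√5).
P = |-3|² / 10 = 9/10.

0.900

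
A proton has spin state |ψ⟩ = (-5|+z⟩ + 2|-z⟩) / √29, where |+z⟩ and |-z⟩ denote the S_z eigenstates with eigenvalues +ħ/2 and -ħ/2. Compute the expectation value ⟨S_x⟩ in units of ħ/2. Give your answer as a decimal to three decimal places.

-0.690

⟨σ_x⟩ = 2 Re(a* b)/(|a|²+|b|²) with a = -5, b = 2.
a* b = -10, so ⟨σ_x⟩ = -20/29.
⟨S_x⟩ = (ħ/2)·⟨σ_x⟩.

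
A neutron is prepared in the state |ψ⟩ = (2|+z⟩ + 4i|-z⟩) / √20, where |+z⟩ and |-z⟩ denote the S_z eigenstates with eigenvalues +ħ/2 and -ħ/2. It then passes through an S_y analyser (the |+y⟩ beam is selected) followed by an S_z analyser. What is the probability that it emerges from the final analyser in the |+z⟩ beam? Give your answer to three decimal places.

0.450

First analyser (S_y): P(|+y⟩) = |⟨+y|ψ⟩|² = 36/40.
After stage 1 the state is |+y⟩; P(|+z⟩) = |⟨+z|+y⟩|² = 1/2.
Joint probability = 36/40 × 1/2 = 0.450.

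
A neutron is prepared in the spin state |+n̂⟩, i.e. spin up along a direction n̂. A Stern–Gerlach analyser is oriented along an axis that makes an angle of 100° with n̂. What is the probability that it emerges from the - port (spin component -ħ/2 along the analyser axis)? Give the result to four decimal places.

For spin-½, the probability of finding spin-up along an axis at angle θ to the initial spin direction is cos²(θ/2); spin-down is sin²(θ/2).
θ = 100°, so P = sin²(50°) ≈ 0.5868.

0.5868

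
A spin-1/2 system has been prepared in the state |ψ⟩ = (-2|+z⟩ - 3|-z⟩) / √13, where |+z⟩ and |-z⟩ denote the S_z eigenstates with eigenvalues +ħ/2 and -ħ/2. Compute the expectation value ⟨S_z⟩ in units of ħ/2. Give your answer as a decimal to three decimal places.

⟨σ_z⟩ = |a|² - |b|² divided by |a|²+|b|², with a, b the |+z⟩, |-z⟩ amplitudes.
= (4 - 9)/13 = -5/13.
⟨S_z⟩ = (ħ/2)·⟨σ_z⟩.

-0.385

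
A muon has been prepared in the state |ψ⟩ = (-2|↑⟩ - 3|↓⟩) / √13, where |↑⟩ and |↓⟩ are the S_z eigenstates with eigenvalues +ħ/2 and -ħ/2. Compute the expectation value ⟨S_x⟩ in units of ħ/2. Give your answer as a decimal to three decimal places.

⟨σ_x⟩ = 2 Re(a* b)/(|a|²+|b|²) with a = -2, b = -3.
a* b = 6, so ⟨σ_x⟩ = 12/13.
⟨S_x⟩ = (ħ/2)·⟨σ_x⟩.

0.923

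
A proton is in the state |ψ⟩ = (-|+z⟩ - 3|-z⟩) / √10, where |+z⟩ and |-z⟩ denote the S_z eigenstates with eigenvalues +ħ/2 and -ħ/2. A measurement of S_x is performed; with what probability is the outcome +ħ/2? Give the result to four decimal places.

|+x⟩ = (|+z⟩ + |-z⟩)/√2, so ⟨+x|ψ⟩ = (-4) / (√2·√10).
P = |-4|² / 20 = 16/20.

0.8000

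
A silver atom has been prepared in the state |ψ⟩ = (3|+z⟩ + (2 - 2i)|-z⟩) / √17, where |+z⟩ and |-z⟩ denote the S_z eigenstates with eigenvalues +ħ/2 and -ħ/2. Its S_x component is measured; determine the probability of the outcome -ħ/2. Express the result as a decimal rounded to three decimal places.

0.147

|-x⟩ = (|+z⟩ - |-z⟩)/√2, so ⟨-x|ψ⟩ = (1 + 2i) / (√2·√17).
P = |1 + 2i|² / 34 = 5/34.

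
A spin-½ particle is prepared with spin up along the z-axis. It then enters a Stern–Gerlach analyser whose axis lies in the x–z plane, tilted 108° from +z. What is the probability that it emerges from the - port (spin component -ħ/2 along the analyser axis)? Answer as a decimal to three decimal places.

0.655

For spin-½, the probability of finding spin-up along an axis at angle θ to the initial spin direction is cos²(θ/2); spin-down is sin²(θ/2).
θ = 108°, so P = sin²(54°) ≈ 0.655.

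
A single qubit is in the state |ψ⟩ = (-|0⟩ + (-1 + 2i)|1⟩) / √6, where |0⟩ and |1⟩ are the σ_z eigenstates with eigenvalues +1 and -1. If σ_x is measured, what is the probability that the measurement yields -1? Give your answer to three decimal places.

|-x⟩ = (|0⟩ - |1⟩)/√2, so ⟨-x|ψ⟩ = (-2i) / (√2·√6).
P = |-2i|² / 12 = 4/12.

0.333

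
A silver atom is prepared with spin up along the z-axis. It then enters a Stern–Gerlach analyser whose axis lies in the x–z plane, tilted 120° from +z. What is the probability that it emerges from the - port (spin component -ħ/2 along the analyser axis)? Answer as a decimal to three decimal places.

0.750

For spin-½, the probability of finding spin-up along an axis at angle θ to the initial spin direction is cos²(θ/2); spin-down is sin²(θ/2).
θ = 120°, so P = sin²(60°) ≈ 0.750.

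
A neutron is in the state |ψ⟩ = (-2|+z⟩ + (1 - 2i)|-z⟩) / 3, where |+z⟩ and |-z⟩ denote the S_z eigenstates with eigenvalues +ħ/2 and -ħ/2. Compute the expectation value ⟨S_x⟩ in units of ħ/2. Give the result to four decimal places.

⟨σ_x⟩ = 2 Re(a* b)/(|a|²+|b|²) with a = -2, b = (1 - 2i).
a* b = (-2 + 4i), so ⟨σ_x⟩ = -4/9.
⟨S_x⟩ = (ħ/2)·⟨σ_x⟩.

-0.4444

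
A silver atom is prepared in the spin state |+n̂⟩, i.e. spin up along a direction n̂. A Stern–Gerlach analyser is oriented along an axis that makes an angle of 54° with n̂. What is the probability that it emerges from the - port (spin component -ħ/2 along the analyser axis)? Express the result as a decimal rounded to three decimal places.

0.206

For spin-½, the probability of finding spin-up along an axis at angle θ to the initial spin direction is cos²(θ/2); spin-down is sin²(θ/2).
θ = 54°, so P = sin²(27°) ≈ 0.206.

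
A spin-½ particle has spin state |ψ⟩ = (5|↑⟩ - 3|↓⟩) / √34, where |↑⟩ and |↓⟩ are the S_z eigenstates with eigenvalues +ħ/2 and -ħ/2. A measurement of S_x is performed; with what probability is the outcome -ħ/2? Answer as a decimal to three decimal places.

|-x⟩ = (|↑⟩ - |↓⟩)/√2, so ⟨-x|ψ⟩ = (8) / (√2·√34).
P = |8|² / 68 = 64/68.

0.941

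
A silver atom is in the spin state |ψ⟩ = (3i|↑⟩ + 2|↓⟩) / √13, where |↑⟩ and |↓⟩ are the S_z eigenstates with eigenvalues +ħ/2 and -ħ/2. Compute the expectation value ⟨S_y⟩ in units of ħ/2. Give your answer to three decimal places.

⟨σ_y⟩ = 2 Im(a* b)/(|a|²+|b|²) with a = 3i, b = 2.
a* b = -6i, so ⟨σ_y⟩ = -12/13.
⟨S_y⟩ = (ħ/2)·⟨σ_y⟩.

-0.923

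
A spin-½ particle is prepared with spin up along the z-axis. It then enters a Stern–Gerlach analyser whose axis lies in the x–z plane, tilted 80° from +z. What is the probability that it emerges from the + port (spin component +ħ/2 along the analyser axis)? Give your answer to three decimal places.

0.587

For spin-½, the probability of finding spin-up along an axis at angle θ to the initial spin direction is cos²(θ/2); spin-down is sin²(θ/2).
θ = 80°, so P = cos²(40°) ≈ 0.587.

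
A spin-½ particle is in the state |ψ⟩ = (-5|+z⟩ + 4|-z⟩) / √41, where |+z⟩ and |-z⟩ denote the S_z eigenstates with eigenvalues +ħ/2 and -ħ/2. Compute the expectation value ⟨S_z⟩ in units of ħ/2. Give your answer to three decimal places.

0.220

⟨σ_z⟩ = |a|² - |b|² divided by |a|²+|b|², with a, b the |+z⟩, |-z⟩ amplitudes.
= (25 - 16)/41 = 9/41.
⟨S_z⟩ = (ħ/2)·⟨σ_z⟩.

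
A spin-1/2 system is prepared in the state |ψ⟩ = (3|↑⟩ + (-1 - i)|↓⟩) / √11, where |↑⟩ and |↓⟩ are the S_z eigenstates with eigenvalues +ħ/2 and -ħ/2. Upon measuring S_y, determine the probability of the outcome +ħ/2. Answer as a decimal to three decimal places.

0.227

|+y⟩ = (|↑⟩ + i|↓⟩)/√2, so ⟨+y|ψ⟩ = (2 + i) / (√2·√11).
P = |2 + i|² / 22 = 5/22.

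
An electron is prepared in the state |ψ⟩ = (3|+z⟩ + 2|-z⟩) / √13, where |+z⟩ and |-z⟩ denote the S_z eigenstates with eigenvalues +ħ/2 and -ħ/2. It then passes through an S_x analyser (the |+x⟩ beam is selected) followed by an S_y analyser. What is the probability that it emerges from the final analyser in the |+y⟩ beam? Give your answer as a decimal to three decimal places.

First analyser (S_x): P(|+x⟩) = |⟨+x|ψ⟩|² = 25/26.
After stage 1 the state is |+x⟩; P(|+y⟩) = |⟨+y|+x⟩|² = 1/2.
Joint probability = 25/26 × 1/2 = 0.481.

0.481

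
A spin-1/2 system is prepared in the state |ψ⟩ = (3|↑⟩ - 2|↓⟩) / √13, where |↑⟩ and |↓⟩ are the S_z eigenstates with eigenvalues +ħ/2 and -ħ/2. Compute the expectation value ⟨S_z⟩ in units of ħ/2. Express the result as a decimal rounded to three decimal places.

0.385

⟨σ_z⟩ = |a|² - |b|² divided by |a|²+|b|², with a, b the |↑⟩, |↓⟩ amplitudes.
= (9 - 4)/13 = 5/13.
⟨S_z⟩ = (ħ/2)·⟨σ_z⟩.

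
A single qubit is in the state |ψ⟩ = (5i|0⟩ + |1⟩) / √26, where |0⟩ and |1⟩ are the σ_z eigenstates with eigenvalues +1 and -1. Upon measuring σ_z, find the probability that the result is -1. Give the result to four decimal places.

The -1 outcome corresponds to |1⟩. Its amplitude in |ψ⟩ is 1/√26.
P = |1|² / 26 = 1/26.

0.0385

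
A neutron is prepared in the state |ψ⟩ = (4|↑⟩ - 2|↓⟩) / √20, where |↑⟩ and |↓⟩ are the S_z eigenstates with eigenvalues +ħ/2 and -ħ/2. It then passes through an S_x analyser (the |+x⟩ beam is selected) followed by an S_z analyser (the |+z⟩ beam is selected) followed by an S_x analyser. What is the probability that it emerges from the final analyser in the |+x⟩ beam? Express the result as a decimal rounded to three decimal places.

First analyser (S_x): P(|+x⟩) = |⟨+x|ψ⟩|² = 4/40.
After stage 1 the state is |+x⟩; P(|+z⟩) = |⟨+z|+x⟩|² = 1/2.
After stage 2 the state is |+z⟩; P(|+x⟩) = |⟨+x|+z⟩|² = 1/2.
Joint probability = 4/40 × 1/2 × 1/2 = 0.025.

0.025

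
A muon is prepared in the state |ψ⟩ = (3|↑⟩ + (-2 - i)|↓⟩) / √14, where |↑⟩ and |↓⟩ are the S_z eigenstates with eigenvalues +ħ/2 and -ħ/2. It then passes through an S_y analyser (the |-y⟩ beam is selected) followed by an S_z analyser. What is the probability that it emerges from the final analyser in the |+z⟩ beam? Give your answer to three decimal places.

First analyser (S_y): P(|-y⟩) = |⟨-y|ψ⟩|² = 20/28.
After stage 1 the state is |-y⟩; P(|+z⟩) = |⟨+z|-y⟩|² = 1/2.
Joint probability = 20/28 × 1/2 = 0.357.

0.357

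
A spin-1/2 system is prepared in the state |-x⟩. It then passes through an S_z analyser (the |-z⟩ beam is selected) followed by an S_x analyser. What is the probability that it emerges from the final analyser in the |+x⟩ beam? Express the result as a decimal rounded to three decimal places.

0.250

First analyser (S_z): from |-x⟩, P(|-z⟩) = 1/2.
After stage 1 the state is |-z⟩; P(|+x⟩) = |⟨+x|-z⟩|² = 1/2.
Joint probability = 1/2 × 1/2 = 0.250.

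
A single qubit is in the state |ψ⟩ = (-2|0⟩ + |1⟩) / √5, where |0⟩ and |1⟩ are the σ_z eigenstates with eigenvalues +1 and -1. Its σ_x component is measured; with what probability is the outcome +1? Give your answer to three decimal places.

0.100

|+x⟩ = (|0⟩ + |1⟩)/√2, so ⟨+x|ψ⟩ = (-1) / (√2·√5).
P = |-1|² / 10 = 1/10.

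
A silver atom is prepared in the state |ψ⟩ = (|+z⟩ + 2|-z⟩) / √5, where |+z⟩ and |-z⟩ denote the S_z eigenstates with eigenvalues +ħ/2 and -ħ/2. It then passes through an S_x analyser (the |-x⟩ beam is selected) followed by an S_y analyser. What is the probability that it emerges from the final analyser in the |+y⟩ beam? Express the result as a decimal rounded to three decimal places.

0.050

First analyser (S_x): P(|-x⟩) = |⟨-x|ψ⟩|² = 1/10.
After stage 1 the state is |-x⟩; P(|+y⟩) = |⟨+y|-x⟩|² = 1/2.
Joint probability = 1/10 × 1/2 = 0.050.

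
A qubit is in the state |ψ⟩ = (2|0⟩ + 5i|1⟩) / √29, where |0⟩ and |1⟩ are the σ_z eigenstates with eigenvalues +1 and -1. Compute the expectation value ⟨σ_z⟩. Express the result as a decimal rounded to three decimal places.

⟨σ_z⟩ = |a|² - |b|² divided by |a|²+|b|², with a, b the |0⟩, |1⟩ amplitudes.
= (4 - 25)/29 = -21/29.

-0.724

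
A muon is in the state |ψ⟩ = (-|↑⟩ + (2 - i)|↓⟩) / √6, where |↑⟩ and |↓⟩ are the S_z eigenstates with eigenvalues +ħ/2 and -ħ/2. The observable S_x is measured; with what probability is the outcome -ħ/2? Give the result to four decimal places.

|-x⟩ = (|↑⟩ - |↓⟩)/√2, so ⟨-x|ψ⟩ = (-3 + i) / (√2·√6).
P = |-3 + i|² / 12 = 10/12.

0.8333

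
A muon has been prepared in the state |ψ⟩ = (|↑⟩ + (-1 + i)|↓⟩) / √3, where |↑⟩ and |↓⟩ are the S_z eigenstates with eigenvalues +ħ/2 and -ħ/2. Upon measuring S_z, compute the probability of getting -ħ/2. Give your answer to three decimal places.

The -ħ/2 outcome corresponds to |↓⟩. Its amplitude in |ψ⟩ is (-1 + i)/√3.
P = |-1 + i|² / 3 = 2/3.

0.667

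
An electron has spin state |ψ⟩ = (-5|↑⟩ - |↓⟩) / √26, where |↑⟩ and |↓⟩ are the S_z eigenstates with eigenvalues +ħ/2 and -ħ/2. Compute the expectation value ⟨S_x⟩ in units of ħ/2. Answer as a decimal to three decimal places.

⟨σ_x⟩ = 2 Re(a* b)/(|a|²+|b|²) with a = -5, b = -1.
a* b = 5, so ⟨σ_x⟩ = 10/26.
⟨S_x⟩ = (ħ/2)·⟨σ_x⟩.

0.385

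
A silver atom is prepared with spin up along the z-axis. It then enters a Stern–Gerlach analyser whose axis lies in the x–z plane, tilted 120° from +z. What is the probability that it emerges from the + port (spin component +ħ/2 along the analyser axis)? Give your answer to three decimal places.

For spin-½, the probability of finding spin-up along an axis at angle θ to the initial spin direction is cos²(θ/2); spin-down is sin²(θ/2).
θ = 120°, so P = cos²(60°) ≈ 0.250.

0.250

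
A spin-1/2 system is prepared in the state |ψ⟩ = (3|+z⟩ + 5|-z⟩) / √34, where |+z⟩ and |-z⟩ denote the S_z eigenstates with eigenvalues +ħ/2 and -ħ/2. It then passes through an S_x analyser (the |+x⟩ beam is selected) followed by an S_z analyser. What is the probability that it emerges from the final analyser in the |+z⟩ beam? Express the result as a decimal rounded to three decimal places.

0.471

First analyser (S_x): P(|+x⟩) = |⟨+x|ψ⟩|² = 64/68.
After stage 1 the state is |+x⟩; P(|+z⟩) = |⟨+z|+x⟩|² = 1/2.
Joint probability = 64/68 × 1/2 = 0.471.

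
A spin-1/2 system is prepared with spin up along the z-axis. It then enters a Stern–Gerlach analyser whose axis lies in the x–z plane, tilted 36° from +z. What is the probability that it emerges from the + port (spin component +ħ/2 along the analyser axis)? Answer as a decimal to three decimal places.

0.905

For spin-½, the probability of finding spin-up along an axis at angle θ to the initial spin direction is cos²(θ/2); spin-down is sin²(θ/2).
θ = 36°, so P = cos²(18°) ≈ 0.905.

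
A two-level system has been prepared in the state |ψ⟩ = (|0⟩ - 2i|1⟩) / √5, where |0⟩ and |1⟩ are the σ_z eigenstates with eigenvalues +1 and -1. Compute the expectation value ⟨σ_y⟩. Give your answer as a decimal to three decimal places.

-0.800

⟨σ_y⟩ = 2 Im(a* b)/(|a|²+|b|²) with a = 1, b = -2i.
a* b = -2i, so ⟨σ_y⟩ = -4/5.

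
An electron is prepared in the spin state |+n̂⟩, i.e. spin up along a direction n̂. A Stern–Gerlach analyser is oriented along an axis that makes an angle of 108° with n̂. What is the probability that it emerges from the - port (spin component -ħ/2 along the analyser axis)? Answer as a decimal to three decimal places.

0.655

For spin-½, the probability of finding spin-up along an axis at angle θ to the initial spin direction is cos²(θ/2); spin-down is sin²(θ/2).
θ = 108°, so P = sin²(54°) ≈ 0.655.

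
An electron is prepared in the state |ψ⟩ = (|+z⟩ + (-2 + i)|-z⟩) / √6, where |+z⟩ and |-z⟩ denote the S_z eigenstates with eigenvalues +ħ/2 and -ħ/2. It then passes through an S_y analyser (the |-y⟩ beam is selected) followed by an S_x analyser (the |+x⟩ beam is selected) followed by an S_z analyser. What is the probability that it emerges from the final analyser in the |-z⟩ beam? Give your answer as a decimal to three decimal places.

First analyser (S_y): P(|-y⟩) = |⟨-y|ψ⟩|² = 4/12.
After stage 1 the state is |-y⟩; P(|+x⟩) = |⟨+x|-y⟩|² = 1/2.
After stage 2 the state is |+x⟩; P(|-z⟩) = |⟨-z|+x⟩|² = 1/2.
Joint probability = 4/12 × 1/2 × 1/2 = 0.083.

0.083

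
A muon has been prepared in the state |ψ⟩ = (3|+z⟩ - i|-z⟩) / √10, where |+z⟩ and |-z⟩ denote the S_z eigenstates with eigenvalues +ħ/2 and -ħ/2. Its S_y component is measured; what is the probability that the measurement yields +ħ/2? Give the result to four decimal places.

0.2000

|+y⟩ = (|+z⟩ + i|-z⟩)/√2, so ⟨+y|ψ⟩ = (2) / (√2·√10).
P = |2|² / 20 = 4/20.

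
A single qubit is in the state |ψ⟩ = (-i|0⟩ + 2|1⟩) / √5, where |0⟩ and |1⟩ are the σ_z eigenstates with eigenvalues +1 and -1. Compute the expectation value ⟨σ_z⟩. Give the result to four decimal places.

⟨σ_z⟩ = |a|² - |b|² divided by |a|²+|b|², with a, b the |0⟩, |1⟩ amplitudes.
= (1 - 4)/5 = -3/5.

-0.6000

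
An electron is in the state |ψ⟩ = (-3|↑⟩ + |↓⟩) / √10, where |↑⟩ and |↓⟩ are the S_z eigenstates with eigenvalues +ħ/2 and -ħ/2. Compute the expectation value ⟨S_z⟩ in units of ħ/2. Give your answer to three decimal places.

⟨σ_z⟩ = |a|² - |b|² divided by |a|²+|b|², with a, b the |↑⟩, |↓⟩ amplitudes.
= (9 - 1)/10 = 8/10.
⟨S_z⟩ = (ħ/2)·⟨σ_z⟩.

0.800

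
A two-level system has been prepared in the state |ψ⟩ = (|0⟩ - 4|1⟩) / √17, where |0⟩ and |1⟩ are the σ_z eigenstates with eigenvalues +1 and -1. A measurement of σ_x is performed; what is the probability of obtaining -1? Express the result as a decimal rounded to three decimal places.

|-x⟩ = (|0⟩ - |1⟩)/√2, so ⟨-x|ψ⟩ = (5) / (√2·√17).
P = |5|² / 34 = 25/34.

0.735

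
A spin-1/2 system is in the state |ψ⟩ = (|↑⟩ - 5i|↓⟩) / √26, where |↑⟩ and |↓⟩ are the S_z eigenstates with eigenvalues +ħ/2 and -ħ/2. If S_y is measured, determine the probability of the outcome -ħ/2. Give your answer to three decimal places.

|-y⟩ = (|↑⟩ - i|↓⟩)/√2, so ⟨-y|ψ⟩ = (6) / (√2·√26).
P = |6|² / 52 = 36/52.

0.692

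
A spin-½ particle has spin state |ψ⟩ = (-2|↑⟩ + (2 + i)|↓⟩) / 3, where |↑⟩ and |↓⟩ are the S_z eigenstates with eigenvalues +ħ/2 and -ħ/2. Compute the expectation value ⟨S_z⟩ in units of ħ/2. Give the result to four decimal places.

⟨σ_z⟩ = |a|² - |b|² divided by |a|²+|b|², with a, b the |↑⟩, |↓⟩ amplitudes.
= (4 - 5)/9 = -1/9.
⟨S_z⟩ = (ħ/2)·⟨σ_z⟩.

-0.1111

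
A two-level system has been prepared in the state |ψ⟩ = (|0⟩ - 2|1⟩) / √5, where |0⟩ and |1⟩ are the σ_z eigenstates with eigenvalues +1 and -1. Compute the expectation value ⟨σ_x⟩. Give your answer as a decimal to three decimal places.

-0.800

⟨σ_x⟩ = 2 Re(a* b)/(|a|²+|b|²) with a = 1, b = -2.
a* b = -2, so ⟨σ_x⟩ = -4/5.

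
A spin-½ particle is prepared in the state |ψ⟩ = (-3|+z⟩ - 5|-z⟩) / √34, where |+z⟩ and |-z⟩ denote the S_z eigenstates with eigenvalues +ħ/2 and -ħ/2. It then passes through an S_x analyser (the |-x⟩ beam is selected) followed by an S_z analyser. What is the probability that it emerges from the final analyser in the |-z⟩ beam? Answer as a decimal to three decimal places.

0.029

First analyser (S_x): P(|-x⟩) = |⟨-x|ψ⟩|² = 4/68.
After stage 1 the state is |-x⟩; P(|-z⟩) = |⟨-z|-x⟩|² = 1/2.
Joint probability = 4/68 × 1/2 = 0.029.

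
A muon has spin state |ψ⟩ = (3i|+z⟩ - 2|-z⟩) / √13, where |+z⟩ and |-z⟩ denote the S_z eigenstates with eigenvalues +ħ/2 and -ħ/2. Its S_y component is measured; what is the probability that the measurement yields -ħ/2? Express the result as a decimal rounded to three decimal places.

0.038

|-y⟩ = (|+z⟩ - i|-z⟩)/√2, so ⟨-y|ψ⟩ = (i) / (√2·√13).
P = |i|² / 26 = 1/26.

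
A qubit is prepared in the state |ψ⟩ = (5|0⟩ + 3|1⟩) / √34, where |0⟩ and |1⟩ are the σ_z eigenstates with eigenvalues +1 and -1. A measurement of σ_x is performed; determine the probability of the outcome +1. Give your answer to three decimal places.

|+x⟩ = (|0⟩ + |1⟩)/√2, so ⟨+x|ψ⟩ = (8) / (√2·√34).
P = |8|² / 68 = 64/68.

0.941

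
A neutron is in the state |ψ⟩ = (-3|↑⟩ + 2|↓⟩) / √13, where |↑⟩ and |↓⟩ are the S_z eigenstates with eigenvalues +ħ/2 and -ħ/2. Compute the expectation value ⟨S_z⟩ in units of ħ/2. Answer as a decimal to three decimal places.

⟨σ_z⟩ = |a|² - |b|² divided by |a|²+|b|², with a, b the |↑⟩, |↓⟩ amplitudes.
= (9 - 4)/13 = 5/13.
⟨S_z⟩ = (ħ/2)·⟨σ_z⟩.

0.385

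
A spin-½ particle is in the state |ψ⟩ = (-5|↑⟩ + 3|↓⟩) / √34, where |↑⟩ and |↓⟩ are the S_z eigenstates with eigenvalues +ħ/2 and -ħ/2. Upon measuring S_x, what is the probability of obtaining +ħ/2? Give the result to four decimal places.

0.0588

|+x⟩ = (|↑⟩ + |↓⟩)/√2, so ⟨+x|ψ⟩ = (-2) / (√2·√34).
P = |-2|² / 68 = 4/68.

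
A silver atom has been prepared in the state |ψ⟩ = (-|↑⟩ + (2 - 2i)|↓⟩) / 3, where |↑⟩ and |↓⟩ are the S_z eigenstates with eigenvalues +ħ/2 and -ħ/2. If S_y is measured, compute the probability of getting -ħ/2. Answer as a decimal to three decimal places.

0.278

|-y⟩ = (|↑⟩ - i|↓⟩)/√2, so ⟨-y|ψ⟩ = (1 + 2i) / (√2·3).
P = |1 + 2i|² / 18 = 5/18.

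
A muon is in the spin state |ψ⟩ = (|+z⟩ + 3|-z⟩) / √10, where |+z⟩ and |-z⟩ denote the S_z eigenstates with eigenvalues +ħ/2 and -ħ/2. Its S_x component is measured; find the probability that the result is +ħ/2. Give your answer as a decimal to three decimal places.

|+x⟩ = (|+z⟩ + |-z⟩)/√2, so ⟨+x|ψ⟩ = (4) / (√2·√10).
P = |4|² / 20 = 16/20.

0.800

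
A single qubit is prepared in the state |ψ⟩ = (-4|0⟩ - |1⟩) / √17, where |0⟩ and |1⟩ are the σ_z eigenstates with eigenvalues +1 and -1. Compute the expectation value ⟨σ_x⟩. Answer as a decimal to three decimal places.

⟨σ_x⟩ = 2 Re(a* b)/(|a|²+|b|²) with a = -4, b = -1.
a* b = 4, so ⟨σ_x⟩ = 8/17.

0.471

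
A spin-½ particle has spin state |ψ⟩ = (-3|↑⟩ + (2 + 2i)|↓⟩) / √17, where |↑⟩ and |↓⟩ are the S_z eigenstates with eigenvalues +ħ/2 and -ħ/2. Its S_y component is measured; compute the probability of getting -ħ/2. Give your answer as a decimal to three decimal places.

0.853

|-y⟩ = (|↑⟩ - i|↓⟩)/√2, so ⟨-y|ψ⟩ = (-5 + 2i) / (√2·√17).
P = |-5 + 2i|² / 34 = 29/34.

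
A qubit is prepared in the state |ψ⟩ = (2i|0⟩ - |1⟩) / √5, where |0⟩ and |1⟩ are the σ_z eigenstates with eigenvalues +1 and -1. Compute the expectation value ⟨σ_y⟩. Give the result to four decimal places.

0.8000

⟨σ_y⟩ = 2 Im(a* b)/(|a|²+|b|²) with a = 2i, b = -1.
a* b = 2i, so ⟨σ_y⟩ = 4/5.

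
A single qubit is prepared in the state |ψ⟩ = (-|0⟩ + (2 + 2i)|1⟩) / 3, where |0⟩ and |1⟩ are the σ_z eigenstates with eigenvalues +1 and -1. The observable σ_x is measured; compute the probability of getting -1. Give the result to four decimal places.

0.7222

|-x⟩ = (|0⟩ - |1⟩)/√2, so ⟨-x|ψ⟩ = (-3 - 2i) / (√2·3).
P = |-3 - 2i|² / 18 = 13/18.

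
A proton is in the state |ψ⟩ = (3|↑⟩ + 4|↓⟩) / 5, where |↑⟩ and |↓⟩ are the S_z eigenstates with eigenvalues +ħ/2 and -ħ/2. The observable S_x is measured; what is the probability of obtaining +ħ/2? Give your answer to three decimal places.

0.980

|+x⟩ = (|↑⟩ + |↓⟩)/√2, so ⟨+x|ψ⟩ = (7) / (√2·5).
P = |7|² / 50 = 49/50.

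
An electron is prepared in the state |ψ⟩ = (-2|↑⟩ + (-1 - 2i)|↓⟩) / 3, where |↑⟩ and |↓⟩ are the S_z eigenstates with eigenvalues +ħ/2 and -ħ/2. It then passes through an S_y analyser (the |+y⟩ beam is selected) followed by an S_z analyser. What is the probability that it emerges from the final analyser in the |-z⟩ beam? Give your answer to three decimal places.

First analyser (S_y): P(|+y⟩) = |⟨+y|ψ⟩|² = 17/18.
After stage 1 the state is |+y⟩; P(|-z⟩) = |⟨-z|+y⟩|² = 1/2.
Joint probability = 17/18 × 1/2 = 0.472.

0.472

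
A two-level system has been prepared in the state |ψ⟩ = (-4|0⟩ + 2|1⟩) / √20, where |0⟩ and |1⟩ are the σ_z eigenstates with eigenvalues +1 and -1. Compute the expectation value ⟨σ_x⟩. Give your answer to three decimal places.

⟨σ_x⟩ = 2 Re(a* b)/(|a|²+|b|²) with a = -4, b = 2.
a* b = -8, so ⟨σ_x⟩ = -16/20.

-0.800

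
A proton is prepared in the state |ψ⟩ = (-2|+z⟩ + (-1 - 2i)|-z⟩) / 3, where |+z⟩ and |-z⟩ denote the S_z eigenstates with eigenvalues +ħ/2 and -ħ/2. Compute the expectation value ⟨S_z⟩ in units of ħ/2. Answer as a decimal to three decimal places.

-0.111

⟨σ_z⟩ = |a|² - |b|² divided by |a|²+|b|², with a, b the |+z⟩, |-z⟩ amplitudes.
= (4 - 5)/9 = -1/9.
⟨S_z⟩ = (ħ/2)·⟨σ_z⟩.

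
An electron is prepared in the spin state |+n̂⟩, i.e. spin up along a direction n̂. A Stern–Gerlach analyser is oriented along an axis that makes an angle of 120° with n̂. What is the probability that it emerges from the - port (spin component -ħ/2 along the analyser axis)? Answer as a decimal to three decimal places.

For spin-½, the probability of finding spin-up along an axis at angle θ to the initial spin direction is cos²(θ/2); spin-down is sin²(θ/2).
θ = 120°, so P = sin²(60°) ≈ 0.750.

0.750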